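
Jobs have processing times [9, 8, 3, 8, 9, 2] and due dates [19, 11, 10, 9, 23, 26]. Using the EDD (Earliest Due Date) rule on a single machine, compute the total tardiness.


Sort by due date (EDD order): [(8, 9), (3, 10), (8, 11), (9, 19), (9, 23), (2, 26)]
Compute completion times and tardiness:
  Job 1: p=8, d=9, C=8, tardiness=max(0,8-9)=0
  Job 2: p=3, d=10, C=11, tardiness=max(0,11-10)=1
  Job 3: p=8, d=11, C=19, tardiness=max(0,19-11)=8
  Job 4: p=9, d=19, C=28, tardiness=max(0,28-19)=9
  Job 5: p=9, d=23, C=37, tardiness=max(0,37-23)=14
  Job 6: p=2, d=26, C=39, tardiness=max(0,39-26)=13
Total tardiness = 45

45


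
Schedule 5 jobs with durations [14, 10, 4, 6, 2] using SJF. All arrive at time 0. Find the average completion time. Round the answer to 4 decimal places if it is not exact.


SJF order (ascending): [2, 4, 6, 10, 14]
Completion times:
  Job 1: burst=2, C=2
  Job 2: burst=4, C=6
  Job 3: burst=6, C=12
  Job 4: burst=10, C=22
  Job 5: burst=14, C=36
Average completion = 78/5 = 15.6

15.6


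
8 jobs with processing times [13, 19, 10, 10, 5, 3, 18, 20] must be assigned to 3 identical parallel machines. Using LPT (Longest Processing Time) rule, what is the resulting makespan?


Sort jobs in decreasing order (LPT): [20, 19, 18, 13, 10, 10, 5, 3]
Assign each job to the least loaded machine:
  Machine 1: jobs [20, 10, 3], load = 33
  Machine 2: jobs [19, 10, 5], load = 34
  Machine 3: jobs [18, 13], load = 31
Makespan = max load = 34

34


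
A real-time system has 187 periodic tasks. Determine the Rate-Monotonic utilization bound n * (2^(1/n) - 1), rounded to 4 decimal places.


Compute 2^(1/187) = 1.0037135476
Subtract 1: 1.0037135476 - 1 = 0.0037135476
Multiply by n: 187 * 0.0037135476 = 0.6944334012
Round to 4 dp: 0.6944

0.6944


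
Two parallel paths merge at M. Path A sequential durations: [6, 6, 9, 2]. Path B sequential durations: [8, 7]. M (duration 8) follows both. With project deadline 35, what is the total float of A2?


Forward pass: ES(A2) = sum of predecessors on chain A = 6
EF = ES + duration = 6 + 6 = 12
Backward pass: LF(M) = deadline = 35; LS(M) = 35 - 8 = 27
LF(A2) = LS(M) - sum(successors on chain A) = 27 - 11 = 16
LS = LF - duration = 16 - 6 = 10
Total float = LS - ES = 10 - 6 = 4

4


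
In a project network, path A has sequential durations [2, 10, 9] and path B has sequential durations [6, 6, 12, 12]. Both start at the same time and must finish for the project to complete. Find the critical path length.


Path A total = 2 + 10 + 9 = 21
Path B total = 6 + 6 + 12 + 12 = 36
Critical path = longest path = max(21, 36) = 36

36


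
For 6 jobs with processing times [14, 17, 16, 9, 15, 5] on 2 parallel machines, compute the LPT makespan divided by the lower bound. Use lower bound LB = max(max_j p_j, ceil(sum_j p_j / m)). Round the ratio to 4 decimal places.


LPT order: [17, 16, 15, 14, 9, 5]
Machine loads after assignment: [40, 36]
LPT makespan = 40
Lower bound = max(max_job, ceil(total/2)) = max(17, 38) = 38
Ratio = 40 / 38 = 1.0526

1.0526


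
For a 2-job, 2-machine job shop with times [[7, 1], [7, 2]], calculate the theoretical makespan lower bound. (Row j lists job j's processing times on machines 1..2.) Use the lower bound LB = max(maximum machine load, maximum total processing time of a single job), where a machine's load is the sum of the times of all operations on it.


Machine loads:
  Machine 1: 7 + 7 = 14
  Machine 2: 1 + 2 = 3
Max machine load = 14
Job totals:
  Job 1: 8
  Job 2: 9
Max job total = 9
Lower bound = max(14, 9) = 14

14


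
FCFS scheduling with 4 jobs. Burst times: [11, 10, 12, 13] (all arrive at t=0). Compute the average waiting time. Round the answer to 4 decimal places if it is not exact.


FCFS order (as given): [11, 10, 12, 13]
Waiting times:
  Job 1: wait = 0
  Job 2: wait = 11
  Job 3: wait = 21
  Job 4: wait = 33
Sum of waiting times = 65
Average waiting time = 65/4 = 16.25

16.25


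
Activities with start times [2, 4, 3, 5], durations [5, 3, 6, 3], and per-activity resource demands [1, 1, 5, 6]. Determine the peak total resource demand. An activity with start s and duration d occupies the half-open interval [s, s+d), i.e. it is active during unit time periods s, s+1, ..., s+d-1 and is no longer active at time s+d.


Each activity i is active on [start_i, start_i + duration_i).
Compute total resource usage per time slot:
  t=0: active resources = [], total = 0
  t=1: active resources = [], total = 0
  t=2: active resources = [1], total = 1
  t=3: active resources = [1, 5], total = 6
  t=4: active resources = [1, 1, 5], total = 7
  t=5: active resources = [1, 1, 5, 6], total = 13
  t=6: active resources = [1, 1, 5, 6], total = 13
  t=7: active resources = [5, 6], total = 11
  t=8: active resources = [5], total = 5
Peak resource demand = 13

13


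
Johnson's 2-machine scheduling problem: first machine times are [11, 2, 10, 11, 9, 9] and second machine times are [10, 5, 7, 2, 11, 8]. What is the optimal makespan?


Apply Johnson's rule:
  Group 1 (a <= b): [(2, 2, 5), (5, 9, 11)]
  Group 2 (a > b): [(1, 11, 10), (6, 9, 8), (3, 10, 7), (4, 11, 2)]
Optimal job order: [2, 5, 1, 6, 3, 4]
Schedule:
  Job 2: M1 done at 2, M2 done at 7
  Job 5: M1 done at 11, M2 done at 22
  Job 1: M1 done at 22, M2 done at 32
  Job 6: M1 done at 31, M2 done at 40
  Job 3: M1 done at 41, M2 done at 48
  Job 4: M1 done at 52, M2 done at 54
Makespan = 54

54


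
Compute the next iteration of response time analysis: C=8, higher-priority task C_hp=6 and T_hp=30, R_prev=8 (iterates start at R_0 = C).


R_next = C + ceil(R_prev / T_hp) * C_hp
ceil(8 / 30) = ceil(0.2667) = 1
Interference = 1 * 6 = 6
R_next = 8 + 6 = 14

14


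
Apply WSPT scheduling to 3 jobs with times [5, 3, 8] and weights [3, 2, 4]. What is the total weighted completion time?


Compute p/w ratios and sort ascending (WSPT): [(3, 2), (5, 3), (8, 4)]
Compute weighted completion times:
  Job (p=3,w=2): C=3, w*C=2*3=6
  Job (p=5,w=3): C=8, w*C=3*8=24
  Job (p=8,w=4): C=16, w*C=4*16=64
Total weighted completion time = 94

94


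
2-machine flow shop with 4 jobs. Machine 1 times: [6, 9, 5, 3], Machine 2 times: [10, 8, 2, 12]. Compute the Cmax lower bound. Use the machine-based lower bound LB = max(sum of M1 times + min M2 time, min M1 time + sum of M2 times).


LB1 = sum(M1 times) + min(M2 times) = 23 + 2 = 25
LB2 = min(M1 times) + sum(M2 times) = 3 + 32 = 35
Lower bound = max(LB1, LB2) = max(25, 35) = 35

35


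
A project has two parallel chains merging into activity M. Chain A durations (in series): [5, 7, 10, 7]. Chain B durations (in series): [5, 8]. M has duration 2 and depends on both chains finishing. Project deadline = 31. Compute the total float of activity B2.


Forward pass: ES(B2) = sum of predecessors on chain B = 5
EF = ES + duration = 5 + 8 = 13
Backward pass: LF(M) = deadline = 31; LS(M) = 31 - 2 = 29
LF(B2) = LS(M) - sum(successors on chain B) = 29 - 0 = 29
LS = LF - duration = 29 - 8 = 21
Total float = LS - ES = 21 - 5 = 16

16


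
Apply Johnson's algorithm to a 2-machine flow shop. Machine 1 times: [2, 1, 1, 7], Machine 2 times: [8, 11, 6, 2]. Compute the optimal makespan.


Apply Johnson's rule:
  Group 1 (a <= b): [(2, 1, 11), (3, 1, 6), (1, 2, 8)]
  Group 2 (a > b): [(4, 7, 2)]
Optimal job order: [2, 3, 1, 4]
Schedule:
  Job 2: M1 done at 1, M2 done at 12
  Job 3: M1 done at 2, M2 done at 18
  Job 1: M1 done at 4, M2 done at 26
  Job 4: M1 done at 11, M2 done at 28
Makespan = 28

28


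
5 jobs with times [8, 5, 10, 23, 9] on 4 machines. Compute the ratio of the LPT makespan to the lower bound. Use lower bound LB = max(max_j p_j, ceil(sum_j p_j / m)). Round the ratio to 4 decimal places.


LPT order: [23, 10, 9, 8, 5]
Machine loads after assignment: [23, 10, 9, 13]
LPT makespan = 23
Lower bound = max(max_job, ceil(total/4)) = max(23, 14) = 23
Ratio = 23 / 23 = 1.0

1.0


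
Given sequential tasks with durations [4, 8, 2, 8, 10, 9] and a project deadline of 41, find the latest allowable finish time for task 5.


LF(activity 5) = deadline - sum of successor durations
Successors: activities 6 through 6 with durations [9]
Sum of successor durations = 9
LF = 41 - 9 = 32

32


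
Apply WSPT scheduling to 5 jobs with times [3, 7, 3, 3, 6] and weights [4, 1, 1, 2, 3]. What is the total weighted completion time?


Compute p/w ratios and sort ascending (WSPT): [(3, 4), (3, 2), (6, 3), (3, 1), (7, 1)]
Compute weighted completion times:
  Job (p=3,w=4): C=3, w*C=4*3=12
  Job (p=3,w=2): C=6, w*C=2*6=12
  Job (p=6,w=3): C=12, w*C=3*12=36
  Job (p=3,w=1): C=15, w*C=1*15=15
  Job (p=7,w=1): C=22, w*C=1*22=22
Total weighted completion time = 97

97


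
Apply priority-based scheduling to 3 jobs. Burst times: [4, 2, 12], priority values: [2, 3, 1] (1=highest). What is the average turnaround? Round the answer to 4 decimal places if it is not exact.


Sort by priority (ascending = highest first):
Order: [(1, 12), (2, 4), (3, 2)]
Completion times:
  Priority 1, burst=12, C=12
  Priority 2, burst=4, C=16
  Priority 3, burst=2, C=18
Average turnaround = 46/3 = 15.3333

15.3333


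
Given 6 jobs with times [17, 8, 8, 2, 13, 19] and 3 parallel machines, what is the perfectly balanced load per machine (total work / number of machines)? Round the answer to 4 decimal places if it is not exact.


Total processing time = 17 + 8 + 8 + 2 + 13 + 19 = 67
Number of machines = 3
Ideal balanced load = 67 / 3 = 22.3333

22.3333


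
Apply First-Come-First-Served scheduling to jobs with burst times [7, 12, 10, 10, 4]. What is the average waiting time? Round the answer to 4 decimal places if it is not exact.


FCFS order (as given): [7, 12, 10, 10, 4]
Waiting times:
  Job 1: wait = 0
  Job 2: wait = 7
  Job 3: wait = 19
  Job 4: wait = 29
  Job 5: wait = 39
Sum of waiting times = 94
Average waiting time = 94/5 = 18.8

18.8


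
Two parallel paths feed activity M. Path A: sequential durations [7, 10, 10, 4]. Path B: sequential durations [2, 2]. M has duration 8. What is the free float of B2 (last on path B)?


ES(B2) = sum of predecessors on chain B = 2
EF(B2) = ES + duration = 2 + 2 = 4
Successor of B2 is M. ES(M) = max(sum(A), sum(B)) = max(31, 4) = 31
Free float = ES(successor) - EF(current) = 31 - 4 = 27

27


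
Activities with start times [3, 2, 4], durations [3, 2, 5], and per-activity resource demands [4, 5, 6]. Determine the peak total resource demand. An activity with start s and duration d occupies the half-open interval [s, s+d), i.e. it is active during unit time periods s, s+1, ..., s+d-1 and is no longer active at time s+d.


Each activity i is active on [start_i, start_i + duration_i).
Compute total resource usage per time slot:
  t=0: active resources = [], total = 0
  t=1: active resources = [], total = 0
  t=2: active resources = [5], total = 5
  t=3: active resources = [4, 5], total = 9
  t=4: active resources = [4, 6], total = 10
  t=5: active resources = [4, 6], total = 10
  t=6: active resources = [6], total = 6
  t=7: active resources = [6], total = 6
  t=8: active resources = [6], total = 6
Peak resource demand = 10

10


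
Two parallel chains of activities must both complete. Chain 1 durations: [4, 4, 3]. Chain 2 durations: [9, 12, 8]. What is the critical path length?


Path A total = 4 + 4 + 3 = 11
Path B total = 9 + 12 + 8 = 29
Critical path = longest path = max(11, 29) = 29

29


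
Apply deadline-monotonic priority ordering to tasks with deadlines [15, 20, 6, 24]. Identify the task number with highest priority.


Sort tasks by relative deadline (ascending):
  Task 3: deadline = 6
  Task 1: deadline = 15
  Task 2: deadline = 20
  Task 4: deadline = 24
Priority order (highest first): [3, 1, 2, 4]
Highest priority task = 3

3


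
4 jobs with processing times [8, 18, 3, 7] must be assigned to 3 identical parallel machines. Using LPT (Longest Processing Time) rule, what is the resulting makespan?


Sort jobs in decreasing order (LPT): [18, 8, 7, 3]
Assign each job to the least loaded machine:
  Machine 1: jobs [18], load = 18
  Machine 2: jobs [8], load = 8
  Machine 3: jobs [7, 3], load = 10
Makespan = max load = 18

18


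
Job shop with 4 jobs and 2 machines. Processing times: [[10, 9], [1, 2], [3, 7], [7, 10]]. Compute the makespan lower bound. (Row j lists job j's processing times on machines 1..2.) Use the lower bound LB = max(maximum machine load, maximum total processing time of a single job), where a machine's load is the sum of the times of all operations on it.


Machine loads:
  Machine 1: 10 + 1 + 3 + 7 = 21
  Machine 2: 9 + 2 + 7 + 10 = 28
Max machine load = 28
Job totals:
  Job 1: 19
  Job 2: 3
  Job 3: 10
  Job 4: 17
Max job total = 19
Lower bound = max(28, 19) = 28

28


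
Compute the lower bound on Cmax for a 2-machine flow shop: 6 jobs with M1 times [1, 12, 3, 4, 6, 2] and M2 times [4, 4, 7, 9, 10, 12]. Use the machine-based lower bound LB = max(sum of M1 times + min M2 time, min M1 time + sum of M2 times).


LB1 = sum(M1 times) + min(M2 times) = 28 + 4 = 32
LB2 = min(M1 times) + sum(M2 times) = 1 + 46 = 47
Lower bound = max(LB1, LB2) = max(32, 47) = 47

47


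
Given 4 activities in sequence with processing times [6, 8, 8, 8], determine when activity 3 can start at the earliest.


Activity 3 starts after activities 1 through 2 complete.
Predecessor durations: [6, 8]
ES = 6 + 8 = 14

14


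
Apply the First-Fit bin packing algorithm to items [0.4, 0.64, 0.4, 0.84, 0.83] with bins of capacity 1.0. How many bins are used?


Place items sequentially using First-Fit:
  Item 0.4 -> new Bin 1
  Item 0.64 -> new Bin 2
  Item 0.4 -> Bin 1 (now 0.8)
  Item 0.84 -> new Bin 3
  Item 0.83 -> new Bin 4
Total bins used = 4

4


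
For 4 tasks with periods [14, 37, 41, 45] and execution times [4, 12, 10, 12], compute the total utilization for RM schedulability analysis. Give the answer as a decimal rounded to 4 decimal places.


Compute individual utilizations (exact fractions):
  Task 1: C/T = 4/14 = 2/7 (approx. 0.2857)
  Task 2: C/T = 12/37 (approx. 0.3243)
  Task 3: C/T = 10/41 (approx. 0.2439)
  Task 4: C/T = 12/45 = 4/15 (approx. 0.2667)
Total utilization U = 2/7 + 12/37 + 10/41 + 4/15 = 178496/159285
Rounded to 4 decimal places: U = 1.1206
RM (Liu & Layland) bound for 4 tasks = 0.756828; compare with U = 178496/159285 (approx. 1.120608)
U > 1, so the task set is not schedulable (processor overloaded).

1.1206


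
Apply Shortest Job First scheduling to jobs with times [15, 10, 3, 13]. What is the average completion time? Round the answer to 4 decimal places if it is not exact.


SJF order (ascending): [3, 10, 13, 15]
Completion times:
  Job 1: burst=3, C=3
  Job 2: burst=10, C=13
  Job 3: burst=13, C=26
  Job 4: burst=15, C=41
Average completion = 83/4 = 20.75

20.75


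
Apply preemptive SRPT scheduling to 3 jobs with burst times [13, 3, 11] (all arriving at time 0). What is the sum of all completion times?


Since all jobs arrive at t=0, SRPT equals SPT ordering.
SPT order: [3, 11, 13]
Completion times:
  Job 1: p=3, C=3
  Job 2: p=11, C=14
  Job 3: p=13, C=27
Total completion time = 3 + 14 + 27 = 44

44


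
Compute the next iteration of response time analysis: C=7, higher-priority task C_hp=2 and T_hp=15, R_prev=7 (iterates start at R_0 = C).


R_next = C + ceil(R_prev / T_hp) * C_hp
ceil(7 / 15) = ceil(0.4667) = 1
Interference = 1 * 2 = 2
R_next = 7 + 2 = 9

9


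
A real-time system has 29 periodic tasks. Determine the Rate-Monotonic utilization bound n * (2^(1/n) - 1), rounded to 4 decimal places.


Compute 2^(1/29) = 1.0241895602
Subtract 1: 1.0241895602 - 1 = 0.0241895602
Multiply by n: 29 * 0.0241895602 = 0.7014972458
Round to 4 dp: 0.7015

0.7015


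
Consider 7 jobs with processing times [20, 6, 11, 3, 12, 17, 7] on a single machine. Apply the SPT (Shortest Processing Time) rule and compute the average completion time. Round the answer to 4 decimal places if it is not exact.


Sort jobs by processing time (SPT order): [3, 6, 7, 11, 12, 17, 20]
Compute completion times sequentially:
  Job 1: processing = 3, completes at 3
  Job 2: processing = 6, completes at 9
  Job 3: processing = 7, completes at 16
  Job 4: processing = 11, completes at 27
  Job 5: processing = 12, completes at 39
  Job 6: processing = 17, completes at 56
  Job 7: processing = 20, completes at 76
Sum of completion times = 226
Average completion time = 226/7 = 32.2857

32.2857


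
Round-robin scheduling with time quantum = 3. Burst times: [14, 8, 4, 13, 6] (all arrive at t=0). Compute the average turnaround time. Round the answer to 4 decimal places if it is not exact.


Time quantum = 3
Execution trace:
  J1 runs 3 units, time = 3
  J2 runs 3 units, time = 6
  J3 runs 3 units, time = 9
  J4 runs 3 units, time = 12
  J5 runs 3 units, time = 15
  J1 runs 3 units, time = 18
  J2 runs 3 units, time = 21
  J3 runs 1 units, time = 22
  J4 runs 3 units, time = 25
  J5 runs 3 units, time = 28
  J1 runs 3 units, time = 31
  J2 runs 2 units, time = 33
  J4 runs 3 units, time = 36
  J1 runs 3 units, time = 39
  J4 runs 3 units, time = 42
  J1 runs 2 units, time = 44
  J4 runs 1 units, time = 45
Finish times: [44, 33, 22, 45, 28]
Average turnaround = 172/5 = 34.4

34.4


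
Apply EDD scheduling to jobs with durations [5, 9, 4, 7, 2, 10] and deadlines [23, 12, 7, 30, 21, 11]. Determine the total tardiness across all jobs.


Sort by due date (EDD order): [(4, 7), (10, 11), (9, 12), (2, 21), (5, 23), (7, 30)]
Compute completion times and tardiness:
  Job 1: p=4, d=7, C=4, tardiness=max(0,4-7)=0
  Job 2: p=10, d=11, C=14, tardiness=max(0,14-11)=3
  Job 3: p=9, d=12, C=23, tardiness=max(0,23-12)=11
  Job 4: p=2, d=21, C=25, tardiness=max(0,25-21)=4
  Job 5: p=5, d=23, C=30, tardiness=max(0,30-23)=7
  Job 6: p=7, d=30, C=37, tardiness=max(0,37-30)=7
Total tardiness = 32

32


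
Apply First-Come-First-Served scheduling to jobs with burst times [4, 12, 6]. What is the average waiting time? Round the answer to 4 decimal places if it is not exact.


FCFS order (as given): [4, 12, 6]
Waiting times:
  Job 1: wait = 0
  Job 2: wait = 4
  Job 3: wait = 16
Sum of waiting times = 20
Average waiting time = 20/3 = 6.6667

6.6667


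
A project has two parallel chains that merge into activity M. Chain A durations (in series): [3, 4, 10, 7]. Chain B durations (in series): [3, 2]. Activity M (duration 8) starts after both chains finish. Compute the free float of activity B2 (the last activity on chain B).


ES(B2) = sum of predecessors on chain B = 3
EF(B2) = ES + duration = 3 + 2 = 5
Successor of B2 is M. ES(M) = max(sum(A), sum(B)) = max(24, 5) = 24
Free float = ES(successor) - EF(current) = 24 - 5 = 19

19


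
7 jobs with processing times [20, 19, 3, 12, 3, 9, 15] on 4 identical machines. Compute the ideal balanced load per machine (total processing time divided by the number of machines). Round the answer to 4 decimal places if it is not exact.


Total processing time = 20 + 19 + 3 + 12 + 3 + 9 + 15 = 81
Number of machines = 4
Ideal balanced load = 81 / 4 = 20.25

20.25


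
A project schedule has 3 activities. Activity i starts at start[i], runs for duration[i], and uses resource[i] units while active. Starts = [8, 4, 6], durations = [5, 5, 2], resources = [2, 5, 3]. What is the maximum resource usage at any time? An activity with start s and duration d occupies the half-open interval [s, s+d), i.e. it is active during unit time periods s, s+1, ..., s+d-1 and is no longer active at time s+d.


Each activity i is active on [start_i, start_i + duration_i).
Compute total resource usage per time slot:
  t=0: active resources = [], total = 0
  t=1: active resources = [], total = 0
  t=2: active resources = [], total = 0
  t=3: active resources = [], total = 0
  t=4: active resources = [5], total = 5
  t=5: active resources = [5], total = 5
  t=6: active resources = [5, 3], total = 8
  t=7: active resources = [5, 3], total = 8
  t=8: active resources = [2, 5], total = 7
  t=9: active resources = [2], total = 2
  t=10: active resources = [2], total = 2
  t=11: active resources = [2], total = 2
  t=12: active resources = [2], total = 2
Peak resource demand = 8

8


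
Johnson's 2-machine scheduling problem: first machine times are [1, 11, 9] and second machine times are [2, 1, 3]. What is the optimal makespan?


Apply Johnson's rule:
  Group 1 (a <= b): [(1, 1, 2)]
  Group 2 (a > b): [(3, 9, 3), (2, 11, 1)]
Optimal job order: [1, 3, 2]
Schedule:
  Job 1: M1 done at 1, M2 done at 3
  Job 3: M1 done at 10, M2 done at 13
  Job 2: M1 done at 21, M2 done at 22
Makespan = 22

22


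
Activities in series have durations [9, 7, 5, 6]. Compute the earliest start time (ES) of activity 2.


Activity 2 starts after activities 1 through 1 complete.
Predecessor durations: [9]
ES = 9 = 9

9


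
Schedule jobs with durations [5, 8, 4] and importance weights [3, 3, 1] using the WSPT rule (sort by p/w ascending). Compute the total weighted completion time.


Compute p/w ratios and sort ascending (WSPT): [(5, 3), (8, 3), (4, 1)]
Compute weighted completion times:
  Job (p=5,w=3): C=5, w*C=3*5=15
  Job (p=8,w=3): C=13, w*C=3*13=39
  Job (p=4,w=1): C=17, w*C=1*17=17
Total weighted completion time = 71

71


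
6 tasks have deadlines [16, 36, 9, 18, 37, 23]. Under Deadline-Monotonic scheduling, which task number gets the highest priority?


Sort tasks by relative deadline (ascending):
  Task 3: deadline = 9
  Task 1: deadline = 16
  Task 4: deadline = 18
  Task 6: deadline = 23
  Task 2: deadline = 36
  Task 5: deadline = 37
Priority order (highest first): [3, 1, 4, 6, 2, 5]
Highest priority task = 3

3


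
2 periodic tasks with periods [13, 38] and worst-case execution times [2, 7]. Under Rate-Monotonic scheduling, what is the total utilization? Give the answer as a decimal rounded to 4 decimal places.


Compute individual utilizations (exact fractions):
  Task 1: C/T = 2/13 (approx. 0.1538)
  Task 2: C/T = 7/38 (approx. 0.1842)
Total utilization U = 2/13 + 7/38 = 167/494
Rounded to 4 decimal places: U = 0.3381
RM (Liu & Layland) bound for 2 tasks = 0.828427; compare with U = 167/494 (approx. 0.338057)
U <= bound, so schedulable by RM sufficient condition.

0.3381


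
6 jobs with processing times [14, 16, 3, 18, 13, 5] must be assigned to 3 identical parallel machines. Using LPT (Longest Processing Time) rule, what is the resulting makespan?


Sort jobs in decreasing order (LPT): [18, 16, 14, 13, 5, 3]
Assign each job to the least loaded machine:
  Machine 1: jobs [18, 3], load = 21
  Machine 2: jobs [16, 5], load = 21
  Machine 3: jobs [14, 13], load = 27
Makespan = max load = 27

27


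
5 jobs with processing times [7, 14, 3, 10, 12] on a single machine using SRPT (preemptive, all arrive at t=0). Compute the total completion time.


Since all jobs arrive at t=0, SRPT equals SPT ordering.
SPT order: [3, 7, 10, 12, 14]
Completion times:
  Job 1: p=3, C=3
  Job 2: p=7, C=10
  Job 3: p=10, C=20
  Job 4: p=12, C=32
  Job 5: p=14, C=46
Total completion time = 3 + 10 + 20 + 32 + 46 = 111

111


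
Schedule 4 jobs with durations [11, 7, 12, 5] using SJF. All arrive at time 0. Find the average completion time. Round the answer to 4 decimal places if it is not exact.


SJF order (ascending): [5, 7, 11, 12]
Completion times:
  Job 1: burst=5, C=5
  Job 2: burst=7, C=12
  Job 3: burst=11, C=23
  Job 4: burst=12, C=35
Average completion = 75/4 = 18.75

18.75


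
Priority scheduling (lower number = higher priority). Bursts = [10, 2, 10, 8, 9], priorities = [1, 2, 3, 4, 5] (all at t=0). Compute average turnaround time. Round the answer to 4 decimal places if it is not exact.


Sort by priority (ascending = highest first):
Order: [(1, 10), (2, 2), (3, 10), (4, 8), (5, 9)]
Completion times:
  Priority 1, burst=10, C=10
  Priority 2, burst=2, C=12
  Priority 3, burst=10, C=22
  Priority 4, burst=8, C=30
  Priority 5, burst=9, C=39
Average turnaround = 113/5 = 22.6

22.6


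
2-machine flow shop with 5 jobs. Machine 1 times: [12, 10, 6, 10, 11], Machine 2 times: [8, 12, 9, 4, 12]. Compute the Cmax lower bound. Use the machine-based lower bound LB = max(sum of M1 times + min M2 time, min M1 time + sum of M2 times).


LB1 = sum(M1 times) + min(M2 times) = 49 + 4 = 53
LB2 = min(M1 times) + sum(M2 times) = 6 + 45 = 51
Lower bound = max(LB1, LB2) = max(53, 51) = 53

53


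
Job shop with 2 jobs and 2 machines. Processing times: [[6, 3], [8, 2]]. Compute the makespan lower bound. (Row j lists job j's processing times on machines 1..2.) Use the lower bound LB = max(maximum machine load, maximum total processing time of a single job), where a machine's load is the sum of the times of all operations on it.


Machine loads:
  Machine 1: 6 + 8 = 14
  Machine 2: 3 + 2 = 5
Max machine load = 14
Job totals:
  Job 1: 9
  Job 2: 10
Max job total = 10
Lower bound = max(14, 10) = 14

14


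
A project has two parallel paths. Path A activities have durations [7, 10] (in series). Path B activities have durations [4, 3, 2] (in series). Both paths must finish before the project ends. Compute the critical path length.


Path A total = 7 + 10 = 17
Path B total = 4 + 3 + 2 = 9
Critical path = longest path = max(17, 9) = 17

17


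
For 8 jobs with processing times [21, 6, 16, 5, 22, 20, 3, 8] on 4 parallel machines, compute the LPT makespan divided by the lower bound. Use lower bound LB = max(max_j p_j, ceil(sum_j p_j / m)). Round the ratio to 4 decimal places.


LPT order: [22, 21, 20, 16, 8, 6, 5, 3]
Machine loads after assignment: [25, 26, 26, 24]
LPT makespan = 26
Lower bound = max(max_job, ceil(total/4)) = max(22, 26) = 26
Ratio = 26 / 26 = 1.0

1.0


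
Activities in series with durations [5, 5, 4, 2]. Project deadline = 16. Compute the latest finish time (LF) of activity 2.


LF(activity 2) = deadline - sum of successor durations
Successors: activities 3 through 4 with durations [4, 2]
Sum of successor durations = 6
LF = 16 - 6 = 10

10


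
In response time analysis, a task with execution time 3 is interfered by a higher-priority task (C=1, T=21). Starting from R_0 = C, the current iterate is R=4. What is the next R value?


R_next = C + ceil(R_prev / T_hp) * C_hp
ceil(4 / 21) = ceil(0.1905) = 1
Interference = 1 * 1 = 1
R_next = 3 + 1 = 4
R_next = R_prev, so the iteration has converged (response time = 4).

4


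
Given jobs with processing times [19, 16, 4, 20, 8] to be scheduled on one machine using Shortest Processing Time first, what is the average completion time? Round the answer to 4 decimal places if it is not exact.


Sort jobs by processing time (SPT order): [4, 8, 16, 19, 20]
Compute completion times sequentially:
  Job 1: processing = 4, completes at 4
  Job 2: processing = 8, completes at 12
  Job 3: processing = 16, completes at 28
  Job 4: processing = 19, completes at 47
  Job 5: processing = 20, completes at 67
Sum of completion times = 158
Average completion time = 158/5 = 31.6

31.6


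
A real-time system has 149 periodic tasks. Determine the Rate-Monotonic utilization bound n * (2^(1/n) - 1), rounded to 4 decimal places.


Compute 2^(1/149) = 1.0046628318
Subtract 1: 1.0046628318 - 1 = 0.0046628318
Multiply by n: 149 * 0.0046628318 = 0.6947619382
Round to 4 dp: 0.6948

0.6948


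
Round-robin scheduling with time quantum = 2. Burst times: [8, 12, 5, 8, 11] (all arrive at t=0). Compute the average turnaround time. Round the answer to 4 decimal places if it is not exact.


Time quantum = 2
Execution trace:
  J1 runs 2 units, time = 2
  J2 runs 2 units, time = 4
  J3 runs 2 units, time = 6
  J4 runs 2 units, time = 8
  J5 runs 2 units, time = 10
  J1 runs 2 units, time = 12
  J2 runs 2 units, time = 14
  J3 runs 2 units, time = 16
  J4 runs 2 units, time = 18
  J5 runs 2 units, time = 20
  J1 runs 2 units, time = 22
  J2 runs 2 units, time = 24
  J3 runs 1 units, time = 25
  J4 runs 2 units, time = 27
  J5 runs 2 units, time = 29
  J1 runs 2 units, time = 31
  J2 runs 2 units, time = 33
  J4 runs 2 units, time = 35
  J5 runs 2 units, time = 37
  J2 runs 2 units, time = 39
  J5 runs 2 units, time = 41
  J2 runs 2 units, time = 43
  J5 runs 1 units, time = 44
Finish times: [31, 43, 25, 35, 44]
Average turnaround = 178/5 = 35.6

35.6


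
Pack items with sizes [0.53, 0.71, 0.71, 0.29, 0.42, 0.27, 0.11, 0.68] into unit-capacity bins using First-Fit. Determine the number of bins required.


Place items sequentially using First-Fit:
  Item 0.53 -> new Bin 1
  Item 0.71 -> new Bin 2
  Item 0.71 -> new Bin 3
  Item 0.29 -> Bin 1 (now 0.82)
  Item 0.42 -> new Bin 4
  Item 0.27 -> Bin 2 (now 0.98)
  Item 0.11 -> Bin 1 (now 0.93)
  Item 0.68 -> new Bin 5
Total bins used = 5

5


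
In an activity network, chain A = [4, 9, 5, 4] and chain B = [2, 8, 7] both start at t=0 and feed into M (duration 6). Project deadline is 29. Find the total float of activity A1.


Forward pass: ES(A1) = sum of predecessors on chain A = 0
EF = ES + duration = 0 + 4 = 4
Backward pass: LF(M) = deadline = 29; LS(M) = 29 - 6 = 23
LF(A1) = LS(M) - sum(successors on chain A) = 23 - 18 = 5
LS = LF - duration = 5 - 4 = 1
Total float = LS - ES = 1 - 0 = 1

1


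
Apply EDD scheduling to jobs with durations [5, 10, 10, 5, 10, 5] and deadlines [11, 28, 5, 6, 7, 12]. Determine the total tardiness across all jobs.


Sort by due date (EDD order): [(10, 5), (5, 6), (10, 7), (5, 11), (5, 12), (10, 28)]
Compute completion times and tardiness:
  Job 1: p=10, d=5, C=10, tardiness=max(0,10-5)=5
  Job 2: p=5, d=6, C=15, tardiness=max(0,15-6)=9
  Job 3: p=10, d=7, C=25, tardiness=max(0,25-7)=18
  Job 4: p=5, d=11, C=30, tardiness=max(0,30-11)=19
  Job 5: p=5, d=12, C=35, tardiness=max(0,35-12)=23
  Job 6: p=10, d=28, C=45, tardiness=max(0,45-28)=17
Total tardiness = 91

91


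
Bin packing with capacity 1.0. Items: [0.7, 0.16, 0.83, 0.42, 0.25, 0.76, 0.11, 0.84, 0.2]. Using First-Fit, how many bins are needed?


Place items sequentially using First-Fit:
  Item 0.7 -> new Bin 1
  Item 0.16 -> Bin 1 (now 0.86)
  Item 0.83 -> new Bin 2
  Item 0.42 -> new Bin 3
  Item 0.25 -> Bin 3 (now 0.67)
  Item 0.76 -> new Bin 4
  Item 0.11 -> Bin 1 (now 0.97)
  Item 0.84 -> new Bin 5
  Item 0.2 -> Bin 3 (now 0.87)
Total bins used = 5

5


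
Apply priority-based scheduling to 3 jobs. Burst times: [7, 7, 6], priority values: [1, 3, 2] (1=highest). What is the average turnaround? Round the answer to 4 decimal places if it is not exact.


Sort by priority (ascending = highest first):
Order: [(1, 7), (2, 6), (3, 7)]
Completion times:
  Priority 1, burst=7, C=7
  Priority 2, burst=6, C=13
  Priority 3, burst=7, C=20
Average turnaround = 40/3 = 13.3333

13.3333


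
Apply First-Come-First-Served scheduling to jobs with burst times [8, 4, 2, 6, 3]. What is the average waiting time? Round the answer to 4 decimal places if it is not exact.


FCFS order (as given): [8, 4, 2, 6, 3]
Waiting times:
  Job 1: wait = 0
  Job 2: wait = 8
  Job 3: wait = 12
  Job 4: wait = 14
  Job 5: wait = 20
Sum of waiting times = 54
Average waiting time = 54/5 = 10.8

10.8


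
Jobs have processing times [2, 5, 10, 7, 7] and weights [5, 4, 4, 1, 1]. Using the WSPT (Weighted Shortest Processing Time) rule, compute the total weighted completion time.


Compute p/w ratios and sort ascending (WSPT): [(2, 5), (5, 4), (10, 4), (7, 1), (7, 1)]
Compute weighted completion times:
  Job (p=2,w=5): C=2, w*C=5*2=10
  Job (p=5,w=4): C=7, w*C=4*7=28
  Job (p=10,w=4): C=17, w*C=4*17=68
  Job (p=7,w=1): C=24, w*C=1*24=24
  Job (p=7,w=1): C=31, w*C=1*31=31
Total weighted completion time = 161

161


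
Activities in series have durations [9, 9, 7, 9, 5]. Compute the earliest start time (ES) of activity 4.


Activity 4 starts after activities 1 through 3 complete.
Predecessor durations: [9, 9, 7]
ES = 9 + 9 + 7 = 25

25


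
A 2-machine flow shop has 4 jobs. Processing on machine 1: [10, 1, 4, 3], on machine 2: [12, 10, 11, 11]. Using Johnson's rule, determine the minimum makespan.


Apply Johnson's rule:
  Group 1 (a <= b): [(2, 1, 10), (4, 3, 11), (3, 4, 11), (1, 10, 12)]
  Group 2 (a > b): []
Optimal job order: [2, 4, 3, 1]
Schedule:
  Job 2: M1 done at 1, M2 done at 11
  Job 4: M1 done at 4, M2 done at 22
  Job 3: M1 done at 8, M2 done at 33
  Job 1: M1 done at 18, M2 done at 45
Makespan = 45

45


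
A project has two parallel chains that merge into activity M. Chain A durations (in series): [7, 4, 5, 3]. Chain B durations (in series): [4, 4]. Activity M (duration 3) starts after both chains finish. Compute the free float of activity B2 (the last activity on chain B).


ES(B2) = sum of predecessors on chain B = 4
EF(B2) = ES + duration = 4 + 4 = 8
Successor of B2 is M. ES(M) = max(sum(A), sum(B)) = max(19, 8) = 19
Free float = ES(successor) - EF(current) = 19 - 8 = 11

11


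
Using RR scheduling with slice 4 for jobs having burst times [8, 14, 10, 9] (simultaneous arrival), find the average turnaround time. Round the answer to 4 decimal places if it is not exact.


Time quantum = 4
Execution trace:
  J1 runs 4 units, time = 4
  J2 runs 4 units, time = 8
  J3 runs 4 units, time = 12
  J4 runs 4 units, time = 16
  J1 runs 4 units, time = 20
  J2 runs 4 units, time = 24
  J3 runs 4 units, time = 28
  J4 runs 4 units, time = 32
  J2 runs 4 units, time = 36
  J3 runs 2 units, time = 38
  J4 runs 1 units, time = 39
  J2 runs 2 units, time = 41
Finish times: [20, 41, 38, 39]
Average turnaround = 138/4 = 34.5

34.5


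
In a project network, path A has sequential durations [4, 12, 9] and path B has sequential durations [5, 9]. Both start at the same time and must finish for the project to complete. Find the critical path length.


Path A total = 4 + 12 + 9 = 25
Path B total = 5 + 9 = 14
Critical path = longest path = max(25, 14) = 25

25


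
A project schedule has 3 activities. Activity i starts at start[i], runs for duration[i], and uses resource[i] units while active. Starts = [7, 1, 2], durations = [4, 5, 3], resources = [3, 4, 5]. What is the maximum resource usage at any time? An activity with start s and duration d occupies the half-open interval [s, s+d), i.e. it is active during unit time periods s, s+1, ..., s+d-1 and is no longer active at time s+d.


Each activity i is active on [start_i, start_i + duration_i).
Compute total resource usage per time slot:
  t=0: active resources = [], total = 0
  t=1: active resources = [4], total = 4
  t=2: active resources = [4, 5], total = 9
  t=3: active resources = [4, 5], total = 9
  t=4: active resources = [4, 5], total = 9
  t=5: active resources = [4], total = 4
  t=6: active resources = [], total = 0
  t=7: active resources = [3], total = 3
  t=8: active resources = [3], total = 3
  t=9: active resources = [3], total = 3
  t=10: active resources = [3], total = 3
Peak resource demand = 9

9


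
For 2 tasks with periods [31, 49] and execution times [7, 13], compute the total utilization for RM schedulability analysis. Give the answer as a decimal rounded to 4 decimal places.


Compute individual utilizations (exact fractions):
  Task 1: C/T = 7/31 (approx. 0.2258)
  Task 2: C/T = 13/49 (approx. 0.2653)
Total utilization U = 7/31 + 13/49 = 746/1519
Rounded to 4 decimal places: U = 0.4911
RM (Liu & Layland) bound for 2 tasks = 0.828427; compare with U = 746/1519 (approx. 0.491113)
U <= bound, so schedulable by RM sufficient condition.

0.4911


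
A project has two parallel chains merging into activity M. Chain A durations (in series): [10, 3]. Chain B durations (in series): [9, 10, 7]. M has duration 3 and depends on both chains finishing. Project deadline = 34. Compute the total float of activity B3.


Forward pass: ES(B3) = sum of predecessors on chain B = 19
EF = ES + duration = 19 + 7 = 26
Backward pass: LF(M) = deadline = 34; LS(M) = 34 - 3 = 31
LF(B3) = LS(M) - sum(successors on chain B) = 31 - 0 = 31
LS = LF - duration = 31 - 7 = 24
Total float = LS - ES = 24 - 19 = 5

5


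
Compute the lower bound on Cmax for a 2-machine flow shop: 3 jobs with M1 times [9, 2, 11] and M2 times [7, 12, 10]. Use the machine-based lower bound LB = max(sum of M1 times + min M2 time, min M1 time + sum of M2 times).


LB1 = sum(M1 times) + min(M2 times) = 22 + 7 = 29
LB2 = min(M1 times) + sum(M2 times) = 2 + 29 = 31
Lower bound = max(LB1, LB2) = max(29, 31) = 31

31


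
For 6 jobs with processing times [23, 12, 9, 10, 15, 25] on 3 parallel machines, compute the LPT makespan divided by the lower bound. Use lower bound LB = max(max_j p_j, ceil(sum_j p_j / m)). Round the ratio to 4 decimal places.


LPT order: [25, 23, 15, 12, 10, 9]
Machine loads after assignment: [34, 33, 27]
LPT makespan = 34
Lower bound = max(max_job, ceil(total/3)) = max(25, 32) = 32
Ratio = 34 / 32 = 1.0625

1.0625


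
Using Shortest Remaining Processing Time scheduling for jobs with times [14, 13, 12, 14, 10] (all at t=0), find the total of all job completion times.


Since all jobs arrive at t=0, SRPT equals SPT ordering.
SPT order: [10, 12, 13, 14, 14]
Completion times:
  Job 1: p=10, C=10
  Job 2: p=12, C=22
  Job 3: p=13, C=35
  Job 4: p=14, C=49
  Job 5: p=14, C=63
Total completion time = 10 + 22 + 35 + 49 + 63 = 179

179


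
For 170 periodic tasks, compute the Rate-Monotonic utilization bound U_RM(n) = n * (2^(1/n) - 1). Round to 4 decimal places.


Compute 2^(1/170) = 1.0040856600
Subtract 1: 1.0040856600 - 1 = 0.0040856600
Multiply by n: 170 * 0.0040856600 = 0.6945622000
Round to 4 dp: 0.6946

0.6946


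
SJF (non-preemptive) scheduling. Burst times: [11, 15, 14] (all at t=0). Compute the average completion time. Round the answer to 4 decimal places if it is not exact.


SJF order (ascending): [11, 14, 15]
Completion times:
  Job 1: burst=11, C=11
  Job 2: burst=14, C=25
  Job 3: burst=15, C=40
Average completion = 76/3 = 25.3333

25.3333


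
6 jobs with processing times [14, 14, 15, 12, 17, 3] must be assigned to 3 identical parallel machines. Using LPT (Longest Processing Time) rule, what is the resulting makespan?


Sort jobs in decreasing order (LPT): [17, 15, 14, 14, 12, 3]
Assign each job to the least loaded machine:
  Machine 1: jobs [17, 3], load = 20
  Machine 2: jobs [15, 12], load = 27
  Machine 3: jobs [14, 14], load = 28
Makespan = max load = 28

28


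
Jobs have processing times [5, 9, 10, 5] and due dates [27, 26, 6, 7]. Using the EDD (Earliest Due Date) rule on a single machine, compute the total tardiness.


Sort by due date (EDD order): [(10, 6), (5, 7), (9, 26), (5, 27)]
Compute completion times and tardiness:
  Job 1: p=10, d=6, C=10, tardiness=max(0,10-6)=4
  Job 2: p=5, d=7, C=15, tardiness=max(0,15-7)=8
  Job 3: p=9, d=26, C=24, tardiness=max(0,24-26)=0
  Job 4: p=5, d=27, C=29, tardiness=max(0,29-27)=2
Total tardiness = 14

14


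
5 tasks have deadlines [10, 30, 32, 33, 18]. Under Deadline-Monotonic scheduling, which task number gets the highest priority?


Sort tasks by relative deadline (ascending):
  Task 1: deadline = 10
  Task 5: deadline = 18
  Task 2: deadline = 30
  Task 3: deadline = 32
  Task 4: deadline = 33
Priority order (highest first): [1, 5, 2, 3, 4]
Highest priority task = 1

1


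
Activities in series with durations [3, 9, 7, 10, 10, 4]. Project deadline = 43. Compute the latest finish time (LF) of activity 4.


LF(activity 4) = deadline - sum of successor durations
Successors: activities 5 through 6 with durations [10, 4]
Sum of successor durations = 14
LF = 43 - 14 = 29

29


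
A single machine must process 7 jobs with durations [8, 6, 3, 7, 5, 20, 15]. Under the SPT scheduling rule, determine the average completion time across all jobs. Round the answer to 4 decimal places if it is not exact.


Sort jobs by processing time (SPT order): [3, 5, 6, 7, 8, 15, 20]
Compute completion times sequentially:
  Job 1: processing = 3, completes at 3
  Job 2: processing = 5, completes at 8
  Job 3: processing = 6, completes at 14
  Job 4: processing = 7, completes at 21
  Job 5: processing = 8, completes at 29
  Job 6: processing = 15, completes at 44
  Job 7: processing = 20, completes at 64
Sum of completion times = 183
Average completion time = 183/7 = 26.1429

26.1429


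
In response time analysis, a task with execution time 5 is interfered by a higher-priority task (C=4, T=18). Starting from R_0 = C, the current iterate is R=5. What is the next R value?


R_next = C + ceil(R_prev / T_hp) * C_hp
ceil(5 / 18) = ceil(0.2778) = 1
Interference = 1 * 4 = 4
R_next = 5 + 4 = 9

9
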